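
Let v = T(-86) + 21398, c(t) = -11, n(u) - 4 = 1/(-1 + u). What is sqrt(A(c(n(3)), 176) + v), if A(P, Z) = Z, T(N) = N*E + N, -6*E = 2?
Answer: 5*sqrt(7746)/3 ≈ 146.69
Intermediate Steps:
E = -1/3 (E = -1/6*2 = -1/3 ≈ -0.33333)
n(u) = 4 + 1/(-1 + u)
T(N) = 2*N/3 (T(N) = N*(-1/3) + N = -N/3 + N = 2*N/3)
v = 64022/3 (v = (2/3)*(-86) + 21398 = -172/3 + 21398 = 64022/3 ≈ 21341.)
sqrt(A(c(n(3)), 176) + v) = sqrt(176 + 64022/3) = sqrt(64550/3) = 5*sqrt(7746)/3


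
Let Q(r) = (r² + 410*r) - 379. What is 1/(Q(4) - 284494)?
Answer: -1/283217 ≈ -3.5309e-6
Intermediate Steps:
Q(r) = -379 + r² + 410*r
1/(Q(4) - 284494) = 1/((-379 + 4² + 410*4) - 284494) = 1/((-379 + 16 + 1640) - 284494) = 1/(1277 - 284494) = 1/(-283217) = -1/283217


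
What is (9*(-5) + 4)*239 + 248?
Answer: -9551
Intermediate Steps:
(9*(-5) + 4)*239 + 248 = (-45 + 4)*239 + 248 = -41*239 + 248 = -9799 + 248 = -9551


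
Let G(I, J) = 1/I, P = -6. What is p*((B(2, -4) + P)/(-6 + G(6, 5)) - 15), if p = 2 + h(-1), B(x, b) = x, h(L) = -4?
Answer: 1002/35 ≈ 28.629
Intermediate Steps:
p = -2 (p = 2 - 4 = -2)
p*((B(2, -4) + P)/(-6 + G(6, 5)) - 15) = -2*((2 - 6)/(-6 + 1/6) - 15) = -2*(-4/(-6 + ⅙) - 15) = -2*(-4/(-35/6) - 15) = -2*(-4*(-6/35) - 15) = -2*(24/35 - 15) = -2*(-501/35) = 1002/35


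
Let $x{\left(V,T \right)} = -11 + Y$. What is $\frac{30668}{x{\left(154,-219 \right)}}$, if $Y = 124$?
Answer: $\frac{30668}{113} \approx 271.4$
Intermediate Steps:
$x{\left(V,T \right)} = 113$ ($x{\left(V,T \right)} = -11 + 124 = 113$)
$\frac{30668}{x{\left(154,-219 \right)}} = \frac{30668}{113}$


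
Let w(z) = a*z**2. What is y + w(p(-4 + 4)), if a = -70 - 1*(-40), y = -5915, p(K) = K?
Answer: -5915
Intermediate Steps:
a = -30 (a = -70 + 40 = -30)
w(z) = -30*z**2
y + w(p(-4 + 4)) = -5915 - 30*(-4 + 4)**2 = -5915 - 30*0**2 = -5915 - 30*0 = -5915 + 0 = -5915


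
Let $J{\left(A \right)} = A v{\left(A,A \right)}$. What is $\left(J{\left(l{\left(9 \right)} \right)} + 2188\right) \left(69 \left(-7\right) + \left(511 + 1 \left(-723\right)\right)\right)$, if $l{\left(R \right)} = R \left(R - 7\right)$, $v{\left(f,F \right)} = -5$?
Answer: $-1458110$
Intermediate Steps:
$l{\left(R \right)} = R \left(-7 + R\right)$
$J{\left(A \right)} = - 5 A$ ($J{\left(A \right)} = A \left(-5\right) = - 5 A$)
$\left(J{\left(l{\left(9 \right)} \right)} + 2188\right) \left(69 \left(-7\right) + \left(511 + 1 \left(-723\right)\right)\right) = \left(- 5 \cdot 9 \left(-7 + 9\right) + 2188\right) \left(69 \left(-7\right) + \left(511 + 1 \left(-723\right)\right)\right) = \left(- 5 \cdot 9 \cdot 2 + 2188\right) \left(-483 + \left(511 - 723\right)\right) = \left(\left(-5\right) 18 + 2188\right) \left(-483 - 212\right) = \left(-90 + 2188\right) \left(-695\right) = 2098 \left(-695\right) = -1458110$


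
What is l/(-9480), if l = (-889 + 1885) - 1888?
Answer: 223/2370 ≈ 0.094093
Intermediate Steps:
l = -892 (l = 996 - 1888 = -892)
l/(-9480) = -892/(-9480) = -892*(-1/9480) = 223/2370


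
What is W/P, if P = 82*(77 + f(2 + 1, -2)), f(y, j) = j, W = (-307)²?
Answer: 94249/6150 ≈ 15.325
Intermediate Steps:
W = 94249
P = 6150 (P = 82*(77 - 2) = 82*75 = 6150)
W/P = 94249/6150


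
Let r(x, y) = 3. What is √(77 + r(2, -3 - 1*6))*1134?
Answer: 4536*√5 ≈ 10143.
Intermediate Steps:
√(77 + r(2, -3 - 1*6))*1134 = √(77 + 3)*1134 = √80*1134 = (4*√5)*1134 = 4536*√5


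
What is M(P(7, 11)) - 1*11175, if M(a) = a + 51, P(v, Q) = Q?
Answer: -11113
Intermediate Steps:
M(a) = 51 + a
M(P(7, 11)) - 1*11175 = (51 + 11) - 1*11175 = 62 - 11175 = -11113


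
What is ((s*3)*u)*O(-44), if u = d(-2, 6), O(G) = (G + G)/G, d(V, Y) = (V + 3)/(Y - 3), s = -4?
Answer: -8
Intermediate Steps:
d(V, Y) = (3 + V)/(-3 + Y)
O(G) = 2 (O(G) = (2*G)/G = 2)
u = ⅓ (u = (3 - 2)/(-3 + 6) = 1/3 = (⅓)*1 = ⅓ ≈ 0.33333)
((s*3)*u)*O(-44) = (-4*3*(⅓))*2 = -12*⅓*2 = -4*2 = -8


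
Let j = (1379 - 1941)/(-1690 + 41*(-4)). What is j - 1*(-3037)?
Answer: 2815580/927 ≈ 3037.3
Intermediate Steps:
j = 281/927 (j = -562/(-1690 - 164) = -562/(-1854) = -562*(-1/1854) = 281/927 ≈ 0.30313)
j - 1*(-3037) = 281/927 - 1*(-3037) = 281/927 + 3037 = 2815580/927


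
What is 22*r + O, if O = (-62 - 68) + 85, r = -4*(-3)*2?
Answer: 483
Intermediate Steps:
r = 24 (r = 12*2 = 24)
O = -45 (O = -130 + 85 = -45)
22*r + O = 22*24 - 45 = 528 - 45 = 483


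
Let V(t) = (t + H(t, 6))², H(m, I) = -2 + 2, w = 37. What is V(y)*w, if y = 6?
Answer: 1332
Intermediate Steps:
H(m, I) = 0
V(t) = t² (V(t) = (t + 0)² = t²)
V(y)*w = 6²*37 = 36*37 = 1332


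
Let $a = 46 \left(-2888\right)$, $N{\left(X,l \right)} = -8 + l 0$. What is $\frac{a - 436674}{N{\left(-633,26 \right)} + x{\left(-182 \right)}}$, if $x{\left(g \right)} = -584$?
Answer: $\frac{284761}{296} \approx 962.03$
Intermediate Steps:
$N{\left(X,l \right)} = -8$ ($N{\left(X,l \right)} = -8 + 0 = -8$)
$a = -132848$
$\frac{a - 436674}{N{\left(-633,26 \right)} + x{\left(-182 \right)}} = \frac{-132848 - 436674}{-8 - 584} = - \frac{569522}{-592} = \left(-569522\right) \left(- \frac{1}{592}\right) = \frac{284761}{296}$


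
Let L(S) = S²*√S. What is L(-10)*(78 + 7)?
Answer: 8500*I*√10 ≈ 26879.0*I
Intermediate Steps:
L(S) = S^(5/2)
L(-10)*(78 + 7) = (-10)^(5/2)*(78 + 7) = (100*I*√10)*85 = 8500*I*√10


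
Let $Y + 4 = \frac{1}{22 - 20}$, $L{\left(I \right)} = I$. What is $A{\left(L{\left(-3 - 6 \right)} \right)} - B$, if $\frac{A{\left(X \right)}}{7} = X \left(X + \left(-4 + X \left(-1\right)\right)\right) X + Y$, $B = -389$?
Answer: $- \frac{3807}{2} \approx -1903.5$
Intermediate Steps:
$Y = - \frac{7}{2}$ ($Y = -4 + \frac{1}{22 - 20} = -4 + \frac{1}{2} = - \frac{7}{2} \approx -3.5$)
$A{\left(X \right)} = - \frac{49}{2} - 28 X^{2}$ ($A{\left(X \right)} = 7 \left(X \left(X + \left(-4 + X \left(-1\right)\right)\right) X - \frac{7}{2}\right) = 7 \left(X \left(X - \left(4 + X\right)\right) X - \frac{7}{2}\right) = 7 \left(X \left(-4\right) X - \frac{7}{2}\right) = 7 \left(- 4 X X - \frac{7}{2}\right) = 7 \left(- 4 X^{2} - \frac{7}{2}\right) = 7 \left(- \frac{7}{2} - 4 X^{2}\right) = - \frac{49}{2} - 28 X^{2}$)
$A{\left(L{\left(-3 - 6 \right)} \right)} - B = \left(- \frac{49}{2} - 28 \left(-3 - 6\right)^{2}\right) - -389 = \left(- \frac{49}{2} - 28 \left(-3 - 6\right)^{2}\right) + 389 = \left(- \frac{49}{2} - 28 \left(-9\right)^{2}\right) + 389 = \left(- \frac{49}{2} - 2268\right) + 389 = - \frac{4585}{2} + 389 = - \frac{3807}{2}$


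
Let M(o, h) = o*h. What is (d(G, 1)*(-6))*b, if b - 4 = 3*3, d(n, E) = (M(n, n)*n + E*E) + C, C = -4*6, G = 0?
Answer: 1794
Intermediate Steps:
M(o, h) = h*o
C = -24
d(n, E) = -24 + E**2 + n**3 (d(n, E) = ((n*n)*n + E*E) - 24 = (n**2*n + E**2) - 24 = (n**3 + E**2) - 24 = (E**2 + n**3) - 24 = -24 + E**2 + n**3)
b = 13 (b = 4 + 3*3 = 4 + 9 = 13)
(d(G, 1)*(-6))*b = ((-24 + 1**2 + 0**3)*(-6))*13 = ((-24 + 1 + 0)*(-6))*13 = -23*(-6)*13 = 138*13 = 1794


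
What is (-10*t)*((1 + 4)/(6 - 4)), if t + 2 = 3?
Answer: -25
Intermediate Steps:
t = 1 (t = -2 + 3 = 1)
(-10*t)*((1 + 4)/(6 - 4)) = (-10*1)*((1 + 4)/(6 - 4)) = -50/2 = -10*5/2 = -25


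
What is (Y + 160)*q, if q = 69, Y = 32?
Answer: 13248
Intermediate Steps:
(Y + 160)*q = (32 + 160)*69 = 192*69 = 13248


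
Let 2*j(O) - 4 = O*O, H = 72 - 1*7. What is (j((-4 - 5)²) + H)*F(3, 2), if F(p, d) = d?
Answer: 6695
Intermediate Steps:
H = 65 (H = 72 - 7 = 65)
j(O) = 2 + O²/2 (j(O) = 2 + (O*O)/2 = 2 + O²/2)
(j((-4 - 5)²) + H)*F(3, 2) = ((2 + ((-4 - 5)²)²/2) + 65)*2 = ((2 + ((-9)²)²/2) + 65)*2 = ((2 + (½)*81²) + 65)*2 = ((2 + (½)*6561) + 65)*2 = ((2 + 6561/2) + 65)*2 = (6565/2 + 65)*2 = (6695/2)*2 = 6695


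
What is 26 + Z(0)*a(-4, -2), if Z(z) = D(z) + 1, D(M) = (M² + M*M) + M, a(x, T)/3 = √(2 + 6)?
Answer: 26 + 6*√2 ≈ 34.485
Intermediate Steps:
a(x, T) = 6*√2 (a(x, T) = 3*√(2 + 6) = 3*√8 = 3*(2*√2) = 6*√2)
D(M) = M + 2*M² (D(M) = (M² + M²) + M = 2*M² + M = M + 2*M²)
Z(z) = 1 + z*(1 + 2*z) (Z(z) = z*(1 + 2*z) + 1 = 1 + z*(1 + 2*z))
26 + Z(0)*a(-4, -2) = 26 + (1 + 0*(1 + 2*0))*(6*√2) = 26 + (1 + 0*(1 + 0))*(6*√2) = 26 + (1 + 0*1)*(6*√2) = 26 + (1 + 0)*(6*√2) = 26 + 1*(6*√2) = 26 + 6*√2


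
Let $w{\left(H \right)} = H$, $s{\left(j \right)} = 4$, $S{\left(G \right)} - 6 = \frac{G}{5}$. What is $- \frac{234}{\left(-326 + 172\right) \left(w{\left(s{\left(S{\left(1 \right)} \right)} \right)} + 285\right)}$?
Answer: $\frac{117}{22253} \approx 0.0052577$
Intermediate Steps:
$S{\left(G \right)} = 6 + \frac{G}{5}$
$- \frac{234}{\left(-326 + 172\right) \left(w{\left(s{\left(S{\left(1 \right)} \right)} \right)} + 285\right)} = - \frac{234}{\left(-326 + 172\right) \left(4 + 285\right)} = - \frac{234}{\left(-154\right) 289} = - \frac{234}{-44506} = \left(-234\right) \left(- \frac{1}{44506}\right) = \frac{117}{22253}$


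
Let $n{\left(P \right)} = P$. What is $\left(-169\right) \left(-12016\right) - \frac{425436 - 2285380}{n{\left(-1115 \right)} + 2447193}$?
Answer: $\frac{2483631119428}{1223039} \approx 2.0307 \cdot 10^{6}$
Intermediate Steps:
$\left(-169\right) \left(-12016\right) - \frac{425436 - 2285380}{n{\left(-1115 \right)} + 2447193} = \left(-169\right) \left(-12016\right) - \frac{425436 - 2285380}{-1115 + 2447193} = 2030704 - - \frac{1859944}{2446078} = 2030704 - \left(-1859944\right) \frac{1}{2446078} = 2030704 - - \frac{929972}{1223039} = 2030704 + \frac{929972}{1223039} = \frac{2483631119428}{1223039}$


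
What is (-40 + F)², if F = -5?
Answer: 2025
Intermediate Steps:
(-40 + F)² = (-40 - 5)² = (-45)² = 2025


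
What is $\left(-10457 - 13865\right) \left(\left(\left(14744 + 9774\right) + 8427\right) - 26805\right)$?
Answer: $-149337080$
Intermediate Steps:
$\left(-10457 - 13865\right) \left(\left(\left(14744 + 9774\right) + 8427\right) - 26805\right) = - 24322 \left(\left(24518 + 8427\right) - 26805\right) = - 24322 \left(32945 - 26805\right) = \left(-24322\right) 6140 = -149337080$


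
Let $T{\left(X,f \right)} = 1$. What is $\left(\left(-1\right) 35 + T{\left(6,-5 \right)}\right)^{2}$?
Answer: $1156$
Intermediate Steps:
$\left(\left(-1\right) 35 + T{\left(6,-5 \right)}\right)^{2} = \left(\left(-1\right) 35 + 1\right)^{2} = \left(-35 + 1\right)^{2} = \left(-34\right)^{2} = 1156$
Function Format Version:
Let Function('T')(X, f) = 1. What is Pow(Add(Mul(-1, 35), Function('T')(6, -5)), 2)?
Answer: 1156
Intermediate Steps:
Pow(Add(Mul(-1, 35), Function('T')(6, -5)), 2) = Pow(Add(Mul(-1, 35), 1), 2) = Pow(Add(-35, 1), 2) = Pow(-34, 2) = 1156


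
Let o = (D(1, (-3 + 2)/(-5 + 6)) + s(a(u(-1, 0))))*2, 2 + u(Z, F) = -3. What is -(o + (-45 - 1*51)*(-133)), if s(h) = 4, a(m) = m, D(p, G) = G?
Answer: -12774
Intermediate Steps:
u(Z, F) = -5 (u(Z, F) = -2 - 3 = -5)
o = 6 (o = ((-3 + 2)/(-5 + 6) + 4)*2 = (-1/1 + 4)*2 = (-1*1 + 4)*2 = (-1 + 4)*2 = 3*2 = 6)
-(o + (-45 - 1*51)*(-133)) = -(6 + (-45 - 1*51)*(-133)) = -(6 + (-45 - 51)*(-133)) = -(6 - 96*(-133)) = -(6 + 12768) = -1*12774 = -12774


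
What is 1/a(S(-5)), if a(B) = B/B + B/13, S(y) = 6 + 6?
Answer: 13/25 ≈ 0.52000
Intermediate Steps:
S(y) = 12
a(B) = 1 + B/13 (a(B) = 1 + B*(1/13) = 1 + B/13)
1/a(S(-5)) = 1/(1 + (1/13)*12) = 1/(1 + 12/13) = 1/(25/13) = 13/25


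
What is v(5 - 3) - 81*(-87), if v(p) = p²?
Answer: 7051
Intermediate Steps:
v(5 - 3) - 81*(-87) = (5 - 3)² - 81*(-87) = 2² + 7047 = 4 + 7047 = 7051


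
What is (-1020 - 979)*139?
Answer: -277861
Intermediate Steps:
(-1020 - 979)*139 = -1999*139 = -277861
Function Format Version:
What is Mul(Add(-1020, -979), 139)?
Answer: -277861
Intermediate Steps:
Mul(Add(-1020, -979), 139) = Mul(-1999, 139) = -277861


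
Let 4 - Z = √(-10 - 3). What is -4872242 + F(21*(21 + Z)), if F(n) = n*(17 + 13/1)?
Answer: -4856492 - 630*I*√13 ≈ -4.8565e+6 - 2271.5*I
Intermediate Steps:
Z = 4 - I*√13 (Z = 4 - √(-10 - 3) = 4 - √(-13) = 4 - I*√13 ≈ 4.0 - 3.6056*I)
F(n) = 30*n (F(n) = n*(17 + 13*1) = n*(17 + 13) = n*30 = 30*n)
-4872242 + F(21*(21 + Z)) = -4872242 + 30*(21*(21 + (4 - I*√13))) = -4872242 + 30*(21*(25 - I*√13)) = -4872242 + 30*(525 - 21*I*√13) = -4872242 + (15750 - 630*I*√13) = -4856492 - 630*I*√13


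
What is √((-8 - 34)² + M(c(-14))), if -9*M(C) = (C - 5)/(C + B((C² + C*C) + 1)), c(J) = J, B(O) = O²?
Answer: √378645289550365/463305 ≈ 42.000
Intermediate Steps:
M(C) = -(-5 + C)/(9*(C + (1 + 2*C²)²)) (M(C) = -(C - 5)/(9*(C + ((C² + C*C) + 1)²)) = -(-5 + C)/(9*(C + ((C² + C²) + 1)²)) = -(-5 + C)/(9*(C + (2*C² + 1)²)) = -(-5 + C)/(9*(C + (1 + 2*C²)²)))
√((-8 - 34)² + M(c(-14))) = √((-8 - 34)² + (5 - 1*(-14))/(9*(-14 + (1 + 2*(-14)²)²))) = √((-42)² + (5 + 14)/(9*(-14 + (1 + 2*196)²))) = √(1764 + (⅑)*19/(-14 + (1 + 392)²)) = √(1764 + (⅑)*19/(-14 + 393²)) = √(1764 + (⅑)*19/(-14 + 154449)) = √(1764 + (⅑)*19/154435) = √(1764 + (⅑)*(1/154435)*19) = √(1764 + 19/1389915) = √(2451810079/1389915) = √378645289550365/463305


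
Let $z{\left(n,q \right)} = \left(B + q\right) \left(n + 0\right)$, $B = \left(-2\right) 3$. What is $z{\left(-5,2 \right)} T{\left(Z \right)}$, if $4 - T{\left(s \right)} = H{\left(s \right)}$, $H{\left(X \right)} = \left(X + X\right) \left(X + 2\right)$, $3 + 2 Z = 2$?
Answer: $110$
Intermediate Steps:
$B = -6$
$z{\left(n,q \right)} = n \left(-6 + q\right)$ ($z{\left(n,q \right)} = \left(-6 + q\right) \left(n + 0\right) = \left(-6 + q\right) n = n \left(-6 + q\right)$)
$Z = - \frac{1}{2}$ ($Z = - \frac{3}{2} + \frac{1}{2} \cdot 2 = - \frac{3}{2} + 1 = - \frac{1}{2} \approx -0.5$)
$H{\left(X \right)} = 2 X \left(2 + X\right)$
$T{\left(s \right)} = 4 - 2 s \left(2 + s\right)$
$z{\left(-5,2 \right)} T{\left(Z \right)} = - 5 \left(-6 + 2\right) \left(4 - - (2 - \frac{1}{2})\right) = \left(-5\right) \left(-4\right) \left(4 - \left(-1\right) \frac{3}{2}\right) = 20 \left(4 + \frac{3}{2}\right) = 20 \cdot \frac{11}{2} = 110$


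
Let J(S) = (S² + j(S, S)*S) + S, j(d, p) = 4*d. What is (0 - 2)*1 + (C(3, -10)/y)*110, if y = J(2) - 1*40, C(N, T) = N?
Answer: -61/3 ≈ -20.333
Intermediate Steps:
J(S) = S + 5*S² (J(S) = (S² + (4*S)*S) + S = (S² + 4*S²) + S = 5*S² + S = S + 5*S²)
y = -18 (y = 2*(1 + 5*2) - 1*40 = 2*(1 + 10) - 40 = 2*11 - 40 = 22 - 40 = -18)
(0 - 2)*1 + (C(3, -10)/y)*110 = (0 - 2)*1 + (3/(-18))*110 = -2*1 + (3*(-1/18))*110 = -2 - ⅙*110 = -2 - 55/3 = -61/3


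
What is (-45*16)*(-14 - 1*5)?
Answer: 13680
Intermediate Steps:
(-45*16)*(-14 - 1*5) = -720*(-14 - 5) = -720*(-19) = 13680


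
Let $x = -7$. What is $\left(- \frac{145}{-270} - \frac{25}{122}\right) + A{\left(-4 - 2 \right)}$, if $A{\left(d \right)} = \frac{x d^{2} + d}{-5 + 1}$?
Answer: $\frac{213557}{3294} \approx 64.832$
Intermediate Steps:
$A{\left(d \right)} = - \frac{d}{4} + \frac{7 d^{2}}{4}$ ($A{\left(d \right)} = \frac{- 7 d^{2} + d}{-5 + 1} = \frac{d - 7 d^{2}}{-4} = \left(d - 7 d^{2}\right) \left(- \frac{1}{4}\right) = - \frac{d}{4} + \frac{7 d^{2}}{4}$)
$\left(- \frac{145}{-270} - \frac{25}{122}\right) + A{\left(-4 - 2 \right)} = \left(- \frac{145}{-270} - \frac{25}{122}\right) + \frac{\left(-4 - 2\right) \left(-1 + 7 \left(-4 - 2\right)\right)}{4} = \left(\left(-145\right) \left(- \frac{1}{270}\right) - \frac{25}{122}\right) + \frac{1}{4} \left(-6\right) \left(-1 + 7 \left(-6\right)\right) = \left(\frac{29}{54} - \frac{25}{122}\right) + \frac{1}{4} \left(-6\right) \left(-1 - 42\right) = \frac{547}{1647} + \frac{1}{4} \left(-6\right) \left(-43\right) = \frac{547}{1647} + \frac{129}{2} = \frac{213557}{3294}$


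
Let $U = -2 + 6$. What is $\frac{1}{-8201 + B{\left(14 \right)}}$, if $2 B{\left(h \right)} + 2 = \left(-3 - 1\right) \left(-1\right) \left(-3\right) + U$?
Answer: $- \frac{1}{8206} \approx -0.00012186$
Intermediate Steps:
$U = 4$
$B{\left(h \right)} = -5$ ($B{\left(h \right)} = -1 + \frac{\left(-3 - 1\right) \left(-1\right) \left(-3\right) + 4}{2} = -1 + \frac{\left(-4\right) \left(-1\right) \left(-3\right) + 4}{2} = -1 + \frac{4 \left(-3\right) + 4}{2} = -1 + \frac{-12 + 4}{2} = -1 + \frac{1}{2} \left(-8\right) = -1 - 4 = -5$)
$\frac{1}{-8201 + B{\left(14 \right)}} = \frac{1}{-8201 - 5} = \frac{1}{-8206} = - \frac{1}{8206}$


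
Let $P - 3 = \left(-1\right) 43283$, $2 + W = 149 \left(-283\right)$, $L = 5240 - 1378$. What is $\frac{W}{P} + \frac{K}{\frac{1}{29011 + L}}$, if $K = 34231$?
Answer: $\frac{48701930736809}{43280} \approx 1.1253 \cdot 10^{9}$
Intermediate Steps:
$L = 3862$
$W = -42169$ ($W = -2 + 149 \left(-283\right) = -2 - 42167 = -42169$)
$P = -43280$ ($P = 3 - 43283 = -43280$)
$\frac{W}{P} + \frac{K}{\frac{1}{29011 + L}} = - \frac{42169}{-43280} + \frac{34231}{\frac{1}{29011 + 3862}} = \left(-42169\right) \left(- \frac{1}{43280}\right) + \frac{34231}{\frac{1}{32873}} = \frac{42169}{43280} + 34231 \frac{1}{\frac{1}{32873}} = \frac{42169}{43280} + 34231 \cdot 32873 = \frac{42169}{43280} + 1125275663 = \frac{48701930736809}{43280}$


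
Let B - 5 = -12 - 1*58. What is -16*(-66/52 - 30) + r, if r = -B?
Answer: 7349/13 ≈ 565.31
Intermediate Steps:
B = -65 (B = 5 + (-12 - 1*58) = 5 + (-12 - 58) = 5 - 70 = -65)
r = 65 (r = -1*(-65) = 65)
-16*(-66/52 - 30) + r = -16*(-66/52 - 30) + 65 = -16*(-66*1/52 - 30) + 65 = -16*(-33/26 - 30) + 65 = -16*(-813/26) + 65 = 6504/13 + 65 = 7349/13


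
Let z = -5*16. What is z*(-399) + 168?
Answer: 32088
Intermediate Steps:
z = -80
z*(-399) + 168 = -80*(-399) + 168 = 31920 + 168 = 32088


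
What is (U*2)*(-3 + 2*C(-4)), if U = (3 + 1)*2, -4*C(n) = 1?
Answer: -56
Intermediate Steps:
C(n) = -1/4 (C(n) = -1/4*1 = -1/4)
U = 8 (U = 4*2 = 8)
(U*2)*(-3 + 2*C(-4)) = (8*2)*(-3 + 2*(-1/4)) = 16*(-3 - 1/2) = 16*(-7/2) = -56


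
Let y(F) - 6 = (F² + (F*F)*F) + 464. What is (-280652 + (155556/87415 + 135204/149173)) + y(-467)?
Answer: -1328897578119355672/13039957795 ≈ -1.0191e+8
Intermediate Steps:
y(F) = 470 + F² + F³ (y(F) = 6 + ((F² + (F*F)*F) + 464) = 6 + ((F² + F²*F) + 464) = 6 + ((F² + F³) + 464) = 6 + (464 + F² + F³) = 470 + F² + F³)
(-280652 + (155556/87415 + 135204/149173)) + y(-467) = (-280652 + (155556/87415 + 135204/149173)) + (470 + (-467)² + (-467)³) = (-280652 + (155556*(1/87415) + 135204*(1/149173))) + (470 + 218089 - 101847563) = (-280652 + (155556/87415 + 135204/149173)) - 101629004 = (-280652 + 35023612848/13039957795) - 101629004 = -3659655211469492/13039957795 - 101629004 = -1328897578119355672/13039957795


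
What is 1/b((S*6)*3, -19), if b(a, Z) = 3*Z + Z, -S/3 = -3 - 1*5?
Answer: -1/76 ≈ -0.013158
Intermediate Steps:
S = 24 (S = -3*(-3 - 1*5) = -3*(-3 - 5) = -3*(-8) = 24)
b(a, Z) = 4*Z
1/b((S*6)*3, -19) = 1/(4*(-19)) = 1/(-76) = -1/76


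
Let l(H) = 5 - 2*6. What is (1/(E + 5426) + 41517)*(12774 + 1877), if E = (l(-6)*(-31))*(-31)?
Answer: 791353488016/1301 ≈ 6.0827e+8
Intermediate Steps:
l(H) = -7 (l(H) = 5 - 12 = -7)
E = -6727 (E = -7*(-31)*(-31) = 217*(-31) = -6727)
(1/(E + 5426) + 41517)*(12774 + 1877) = (1/(-6727 + 5426) + 41517)*(12774 + 1877) = (1/(-1301) + 41517)*14651 = (-1/1301 + 41517)*14651 = (54013616/1301)*14651 = 791353488016/1301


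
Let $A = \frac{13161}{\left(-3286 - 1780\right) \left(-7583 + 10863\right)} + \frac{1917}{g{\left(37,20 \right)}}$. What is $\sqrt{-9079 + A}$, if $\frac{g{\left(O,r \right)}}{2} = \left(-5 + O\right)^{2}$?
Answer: $\frac{i \sqrt{5964356754223270}}{810560} \approx 95.279 i$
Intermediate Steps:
$g{\left(O,r \right)} = 2 \left(-5 + O\right)^{2}$
$A = \frac{24258261}{25937920}$ ($A = \frac{13161}{\left(-3286 - 1780\right) \left(-7583 + 10863\right)} + \frac{1917}{2 \left(-5 + 37\right)^{2}} = \frac{13161}{\left(-5066\right) 3280} + \frac{1917}{2 \cdot 32^{2}} = \frac{13161}{-16616480} + \frac{1917}{2 \cdot 1024} = 13161 \left(- \frac{1}{16616480}\right) + \frac{1917}{2048} = - \frac{321}{405280} + 1917 \cdot \frac{1}{2048} = - \frac{321}{405280} + \frac{1917}{2048} = \frac{24258261}{25937920} \approx 0.93524$)
$\sqrt{-9079 + A} = \sqrt{-9079 + \frac{24258261}{25937920}} = \sqrt{- \frac{235466117419}{25937920}} = \frac{i \sqrt{5964356754223270}}{810560}$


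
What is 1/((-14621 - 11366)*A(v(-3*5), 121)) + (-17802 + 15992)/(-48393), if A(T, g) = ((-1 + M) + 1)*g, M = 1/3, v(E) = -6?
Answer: 5691267691/152168255811 ≈ 0.037401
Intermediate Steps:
M = 1/3 (M = 1*(1/3) = 1/3 ≈ 0.33333)
A(T, g) = g/3 (A(T, g) = ((-1 + 1/3) + 1)*g = (-2/3 + 1)*g = g/3)
1/((-14621 - 11366)*A(v(-3*5), 121)) + (-17802 + 15992)/(-48393) = 1/((-14621 - 11366)*(((1/3)*121))) + (-17802 + 15992)/(-48393) = 1/((-25987)*(121/3)) - 1810*(-1/48393) = -1/25987*3/121 + 1810/48393 = -3/3144427 + 1810/48393 = 5691267691/152168255811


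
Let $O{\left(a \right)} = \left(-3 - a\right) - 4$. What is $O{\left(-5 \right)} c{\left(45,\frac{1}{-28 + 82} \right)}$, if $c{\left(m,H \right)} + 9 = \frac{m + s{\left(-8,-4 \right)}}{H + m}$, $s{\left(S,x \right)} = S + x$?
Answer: $\frac{3654}{221} \approx 16.534$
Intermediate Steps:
$c{\left(m,H \right)} = -9 + \frac{-12 + m}{H + m}$ ($c{\left(m,H \right)} = -9 + \frac{m - 12}{H + m} = -9 + \frac{-12 + m}{H + m}$)
$O{\left(a \right)} = -7 - a$
$O{\left(-5 \right)} c{\left(45,\frac{1}{-28 + 82} \right)} = \left(-7 - -5\right) \frac{-12 - \frac{9}{-28 + 82} - 360}{\frac{1}{-28 + 82} + 45} = \left(-7 + 5\right) \frac{-12 - \frac{9}{54} - 360}{\frac{1}{54} + 45} = - 2 \frac{-12 - \frac{1}{6} - 360}{\frac{1}{54} + 45} = - 2 \frac{-12 - \frac{1}{6} - 360}{\frac{2431}{54}} = - 2 \cdot \frac{54}{2431} \left(- \frac{2233}{6}\right) = \left(-2\right) \left(- \frac{1827}{221}\right) = \frac{3654}{221}$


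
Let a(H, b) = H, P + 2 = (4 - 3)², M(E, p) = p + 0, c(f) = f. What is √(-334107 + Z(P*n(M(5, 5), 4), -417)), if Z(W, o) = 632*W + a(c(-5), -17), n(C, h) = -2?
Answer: 4*I*√20803 ≈ 576.93*I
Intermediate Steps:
M(E, p) = p
P = -1 (P = -2 + (4 - 3)² = -2 + 1² = -2 + 1 = -1)
Z(W, o) = -5 + 632*W (Z(W, o) = 632*W - 5 = -5 + 632*W)
√(-334107 + Z(P*n(M(5, 5), 4), -417)) = √(-334107 + (-5 + 632*(-1*(-2)))) = √(-334107 + (-5 + 632*2)) = √(-334107 + (-5 + 1264)) = √(-334107 + 1259) = √(-332848) = 4*I*√20803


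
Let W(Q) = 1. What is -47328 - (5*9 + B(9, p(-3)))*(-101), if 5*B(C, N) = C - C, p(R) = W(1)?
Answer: -42783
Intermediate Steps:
p(R) = 1
B(C, N) = 0 (B(C, N) = (C - C)/5 = (⅕)*0 = 0)
-47328 - (5*9 + B(9, p(-3)))*(-101) = -47328 - (5*9 + 0)*(-101) = -47328 - (45 + 0)*(-101) = -47328 - 45*(-101) = -47328 - 1*(-4545) = -47328 + 4545 = -42783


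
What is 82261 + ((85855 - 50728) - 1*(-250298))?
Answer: 367686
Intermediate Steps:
82261 + ((85855 - 50728) - 1*(-250298)) = 82261 + (35127 + 250298) = 82261 + 285425 = 367686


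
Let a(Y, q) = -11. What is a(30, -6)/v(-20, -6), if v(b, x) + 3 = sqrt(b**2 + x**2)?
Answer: -33/427 - 22*sqrt(109)/427 ≈ -0.61519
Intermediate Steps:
v(b, x) = -3 + sqrt(b**2 + x**2)
a(30, -6)/v(-20, -6) = -11/(-3 + sqrt((-20)**2 + (-6)**2)) = -11/(-3 + sqrt(400 + 36)) = -11/(-3 + sqrt(436)) = -11/(-3 + 2*sqrt(109))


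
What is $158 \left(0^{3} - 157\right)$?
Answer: $-24806$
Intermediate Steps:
$158 \left(0^{3} - 157\right) = 158 \left(0 - 157\right) = 158 \left(-157\right) = -24806$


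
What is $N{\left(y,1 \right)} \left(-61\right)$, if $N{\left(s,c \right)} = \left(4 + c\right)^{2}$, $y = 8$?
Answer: $-1525$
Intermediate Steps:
$N{\left(y,1 \right)} \left(-61\right) = \left(4 + 1\right)^{2} \left(-61\right) = 5^{2} \left(-61\right) = 25 \left(-61\right) = -1525$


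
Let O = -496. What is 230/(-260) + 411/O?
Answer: -11047/6448 ≈ -1.7132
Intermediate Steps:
230/(-260) + 411/O = 230/(-260) + 411/(-496) = 230*(-1/260) + 411*(-1/496) = -23/26 - 411/496 = -11047/6448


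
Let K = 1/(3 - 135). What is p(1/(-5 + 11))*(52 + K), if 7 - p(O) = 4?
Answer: 6863/44 ≈ 155.98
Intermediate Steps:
p(O) = 3 (p(O) = 7 - 1*4 = 7 - 4 = 3)
K = -1/132 (K = 1/(-132) = -1/132 ≈ -0.0075758)
p(1/(-5 + 11))*(52 + K) = 3*(52 - 1/132) = 3*(6863/132) = 6863/44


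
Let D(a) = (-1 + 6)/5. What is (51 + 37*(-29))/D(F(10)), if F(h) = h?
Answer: -1022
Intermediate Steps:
D(a) = 1 (D(a) = (⅕)*5 = 1)
(51 + 37*(-29))/D(F(10)) = (51 + 37*(-29))/1 = (51 - 1073)*1 = -1022*1 = -1022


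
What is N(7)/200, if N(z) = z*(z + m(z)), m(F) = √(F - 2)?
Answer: 49/200 + 7*√5/200 ≈ 0.32326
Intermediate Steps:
m(F) = √(-2 + F)
N(z) = z*(z + √(-2 + z))
N(7)/200 = (7*(7 + √(-2 + 7)))/200 = (7*(7 + √5))*(1/200) = (49 + 7*√5)*(1/200) = 49/200 + 7*√5/200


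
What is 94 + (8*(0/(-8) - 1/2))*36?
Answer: -50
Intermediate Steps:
94 + (8*(0/(-8) - 1/2))*36 = 94 + (8*(0*(-⅛) - 1*½))*36 = 94 + (8*(0 - ½))*36 = 94 + (8*(-½))*36 = 94 - 4*36 = 94 - 144 = -50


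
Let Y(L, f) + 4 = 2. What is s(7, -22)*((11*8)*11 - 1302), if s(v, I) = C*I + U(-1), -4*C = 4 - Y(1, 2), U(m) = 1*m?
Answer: -10688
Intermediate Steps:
Y(L, f) = -2 (Y(L, f) = -4 + 2 = -2)
U(m) = m
C = -3/2 (C = -(4 - 1*(-2))/4 = -(4 + 2)/4 = -¼*6 = -3/2 ≈ -1.5000)
s(v, I) = -1 - 3*I/2 (s(v, I) = -3*I/2 - 1 = -1 - 3*I/2)
s(7, -22)*((11*8)*11 - 1302) = (-1 - 3/2*(-22))*((11*8)*11 - 1302) = (-1 + 33)*(88*11 - 1302) = 32*(968 - 1302) = 32*(-334) = -10688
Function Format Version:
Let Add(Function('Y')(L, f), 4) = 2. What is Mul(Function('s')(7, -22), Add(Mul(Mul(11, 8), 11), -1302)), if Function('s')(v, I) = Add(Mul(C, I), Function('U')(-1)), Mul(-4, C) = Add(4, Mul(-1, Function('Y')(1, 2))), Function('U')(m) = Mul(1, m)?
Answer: -10688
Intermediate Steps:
Function('Y')(L, f) = -2 (Function('Y')(L, f) = Add(-4, 2) = -2)
Function('U')(m) = m
C = Rational(-3, 2) (C = Mul(Rational(-1, 4), Add(4, Mul(-1, -2))) = Mul(Rational(-1, 4), Add(4, 2)) = Mul(Rational(-1, 4), 6) = Rational(-3, 2) ≈ -1.5000)
Function('s')(v, I) = Add(-1, Mul(Rational(-3, 2), I)) (Function('s')(v, I) = Add(Mul(Rational(-3, 2), I), -1) = Add(-1, Mul(Rational(-3, 2), I)))
Mul(Function('s')(7, -22), Add(Mul(Mul(11, 8), 11), -1302)) = Mul(Add(-1, Mul(Rational(-3, 2), -22)), Add(Mul(Mul(11, 8), 11), -1302)) = Mul(Add(-1, 33), Add(Mul(88, 11), -1302)) = Mul(32, Add(968, -1302)) = Mul(32, -334) = -10688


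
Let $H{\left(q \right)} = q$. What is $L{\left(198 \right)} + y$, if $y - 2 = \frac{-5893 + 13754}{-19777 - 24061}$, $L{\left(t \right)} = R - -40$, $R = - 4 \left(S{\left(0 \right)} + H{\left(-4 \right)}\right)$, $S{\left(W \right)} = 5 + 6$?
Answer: $\frac{605871}{43838} \approx 13.821$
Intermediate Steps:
$S{\left(W \right)} = 11$
$R = -28$ ($R = - 4 \left(11 - 4\right) = \left(-4\right) 7 = -28$)
$L{\left(t \right)} = 12$ ($L{\left(t \right)} = -28 - -40 = -28 + 40 = 12$)
$y = \frac{79815}{43838}$ ($y = 2 + \frac{-5893 + 13754}{-19777 - 24061} = 2 + \frac{7861}{-43838} = 2 + 7861 \left(- \frac{1}{43838}\right) = 2 - \frac{7861}{43838} = \frac{79815}{43838} \approx 1.8207$)
$L{\left(198 \right)} + y = 12 + \frac{79815}{43838} = \frac{605871}{43838}$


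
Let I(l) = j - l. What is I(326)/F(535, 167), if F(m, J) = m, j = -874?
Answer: -240/107 ≈ -2.2430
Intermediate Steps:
I(l) = -874 - l
I(326)/F(535, 167) = (-874 - 1*326)/535 = (-874 - 326)*(1/535) = -1200*1/535 = -240/107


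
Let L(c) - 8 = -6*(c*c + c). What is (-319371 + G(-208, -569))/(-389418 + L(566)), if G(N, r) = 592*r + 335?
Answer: 327942/1157471 ≈ 0.28333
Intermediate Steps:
G(N, r) = 335 + 592*r
L(c) = 8 - 6*c - 6*c² (L(c) = 8 - 6*(c*c + c) = 8 - 6*(c² + c) = 8 - 6*(c + c²) = 8 + (-6*c - 6*c²) = 8 - 6*c - 6*c²)
(-319371 + G(-208, -569))/(-389418 + L(566)) = (-319371 + (335 + 592*(-569)))/(-389418 + (8 - 6*566 - 6*566²)) = (-319371 + (335 - 336848))/(-389418 + (8 - 3396 - 6*320356)) = (-319371 - 336513)/(-389418 + (8 - 3396 - 1922136)) = -655884/(-389418 - 1925524) = -655884/(-2314942) = -655884*(-1/2314942) = 327942/1157471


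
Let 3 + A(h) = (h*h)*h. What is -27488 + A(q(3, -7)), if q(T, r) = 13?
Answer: -25294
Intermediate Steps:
A(h) = -3 + h³ (A(h) = -3 + (h*h)*h = -3 + h²*h = -3 + h³)
-27488 + A(q(3, -7)) = -27488 + (-3 + 13³) = -27488 + (-3 + 2197) = -27488 + 2194 = -25294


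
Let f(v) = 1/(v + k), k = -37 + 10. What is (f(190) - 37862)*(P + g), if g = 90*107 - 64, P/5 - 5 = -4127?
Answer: 68158101220/163 ≈ 4.1815e+8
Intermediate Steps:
P = -20610 (P = 25 + 5*(-4127) = 25 - 20635 = -20610)
k = -27
g = 9566 (g = 9630 - 64 = 9566)
f(v) = 1/(-27 + v) (f(v) = 1/(v - 27) = 1/(-27 + v))
(f(190) - 37862)*(P + g) = (1/(-27 + 190) - 37862)*(-20610 + 9566) = (1/163 - 37862)*(-11044) = -6171505/163*(-11044) = 68158101220/163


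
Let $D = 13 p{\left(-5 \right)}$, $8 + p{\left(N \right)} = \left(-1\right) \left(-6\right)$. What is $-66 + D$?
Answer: $-92$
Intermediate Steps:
$p{\left(N \right)} = -2$ ($p{\left(N \right)} = -8 - -6 = -8 + 6 = -2$)
$D = -26$ ($D = 13 \left(-2\right) = -26$)
$-66 + D = -66 - 26 = -92$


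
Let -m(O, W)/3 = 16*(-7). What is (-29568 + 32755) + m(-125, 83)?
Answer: 3523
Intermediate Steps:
m(O, W) = 336 (m(O, W) = -48*(-7) = -3*(-112) = 336)
(-29568 + 32755) + m(-125, 83) = (-29568 + 32755) + 336 = 3187 + 336 = 3523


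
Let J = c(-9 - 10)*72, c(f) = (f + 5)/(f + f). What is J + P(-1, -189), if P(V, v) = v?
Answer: -3087/19 ≈ -162.47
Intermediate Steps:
c(f) = (5 + f)/(2*f) (c(f) = (5 + f)/((2*f)) = (5 + f)*(1/(2*f)) = (5 + f)/(2*f))
J = 504/19 (J = ((5 + (-9 - 10))/(2*(-9 - 10)))*72 = ((½)*(5 - 19)/(-19))*72 = ((½)*(-1/19)*(-14))*72 = (7/19)*72 = 504/19 ≈ 26.526)
J + P(-1, -189) = 504/19 - 189 = -3087/19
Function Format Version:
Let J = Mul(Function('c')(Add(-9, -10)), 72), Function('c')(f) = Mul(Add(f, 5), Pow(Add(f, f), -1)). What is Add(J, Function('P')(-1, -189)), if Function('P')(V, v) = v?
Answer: Rational(-3087, 19) ≈ -162.47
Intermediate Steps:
Function('c')(f) = Mul(Rational(1, 2), Pow(f, -1), Add(5, f)) (Function('c')(f) = Mul(Add(5, f), Pow(Mul(2, f), -1)) = Mul(Add(5, f), Mul(Rational(1, 2), Pow(f, -1))) = Mul(Rational(1, 2), Pow(f, -1), Add(5, f)))
J = Rational(504, 19) (J = Mul(Mul(Rational(1, 2), Pow(Add(-9, -10), -1), Add(5, Add(-9, -10))), 72) = Mul(Mul(Rational(1, 2), Pow(-19, -1), Add(5, -19)), 72) = Mul(Mul(Rational(1, 2), Rational(-1, 19), -14), 72) = Mul(Rational(7, 19), 72) = Rational(504, 19) ≈ 26.526)
Add(J, Function('P')(-1, -189)) = Add(Rational(504, 19), -189) = Rational(-3087, 19)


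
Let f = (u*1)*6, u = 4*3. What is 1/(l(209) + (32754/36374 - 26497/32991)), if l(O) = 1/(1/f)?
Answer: 600007317/43258919492 ≈ 0.013870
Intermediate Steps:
u = 12
f = 72 (f = (12*1)*6 = 12*6 = 72)
l(O) = 72 (l(O) = 1/(1/72) = 72)
1/(l(209) + (32754/36374 - 26497/32991)) = 1/(72 + (32754/36374 - 26497/32991)) = 1/(72 + (32754*(1/36374) - 26497*1/32991)) = 1/(72 + (16377/18187 - 26497/32991)) = 1/(72 + 58392668/600007317) = 1/(43258919492/600007317) = 600007317/43258919492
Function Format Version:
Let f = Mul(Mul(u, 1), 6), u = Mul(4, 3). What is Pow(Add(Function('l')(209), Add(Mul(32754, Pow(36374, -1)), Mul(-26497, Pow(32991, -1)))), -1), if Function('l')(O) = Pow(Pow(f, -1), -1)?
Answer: Rational(600007317, 43258919492) ≈ 0.013870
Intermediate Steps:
u = 12
f = 72 (f = Mul(Mul(12, 1), 6) = Mul(12, 6) = 72)
Function('l')(O) = 72 (Function('l')(O) = Pow(Pow(72, -1), -1) = Pow(Rational(1, 72), -1) = 72)
Pow(Add(Function('l')(209), Add(Mul(32754, Pow(36374, -1)), Mul(-26497, Pow(32991, -1)))), -1) = Pow(Add(72, Add(Mul(32754, Pow(36374, -1)), Mul(-26497, Pow(32991, -1)))), -1) = Pow(Add(72, Add(Mul(32754, Rational(1, 36374)), Mul(-26497, Rational(1, 32991)))), -1) = Pow(Add(72, Add(Rational(16377, 18187), Rational(-26497, 32991))), -1) = Pow(Add(72, Rational(58392668, 600007317)), -1) = Pow(Rational(43258919492, 600007317), -1) = Rational(600007317, 43258919492)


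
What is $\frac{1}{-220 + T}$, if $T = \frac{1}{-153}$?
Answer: $- \frac{153}{33661} \approx -0.0045453$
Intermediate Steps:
$T = - \frac{1}{153} \approx -0.0065359$
$\frac{1}{-220 + T} = \frac{1}{-220 - \frac{1}{153}} = \frac{1}{- \frac{33661}{153}} = - \frac{153}{33661}$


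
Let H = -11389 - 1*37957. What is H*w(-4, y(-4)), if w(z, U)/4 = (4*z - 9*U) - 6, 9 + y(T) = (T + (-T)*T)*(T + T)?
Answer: 272587304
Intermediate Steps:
y(T) = -9 + 2*T*(T - T**2) (y(T) = -9 + (T + (-T)*T)*(T + T) = -9 + (T - T**2)*(2*T) = -9 + 2*T*(T - T**2))
w(z, U) = -24 - 36*U + 16*z (w(z, U) = 4*((4*z - 9*U) - 6) = 4*((-9*U + 4*z) - 6) = 4*(-6 - 9*U + 4*z) = -24 - 36*U + 16*z)
H = -49346 (H = -11389 - 37957 = -49346)
H*w(-4, y(-4)) = -49346*(-24 - 36*(-9 - 2*(-4)**3 + 2*(-4)**2) + 16*(-4)) = -49346*(-24 - 36*(-9 - 2*(-64) + 2*16) - 64) = -49346*(-24 - 36*(-9 + 128 + 32) - 64) = -49346*(-24 - 36*151 - 64) = -49346*(-24 - 5436 - 64) = -49346*(-5524) = 272587304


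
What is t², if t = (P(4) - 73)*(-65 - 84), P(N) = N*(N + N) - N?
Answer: 44957025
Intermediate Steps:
P(N) = -N + 2*N² (P(N) = N*(2*N) - N = 2*N² - N = -N + 2*N²)
t = 6705 (t = (4*(-1 + 2*4) - 73)*(-65 - 84) = (4*(-1 + 8) - 73)*(-149) = (4*7 - 73)*(-149) = (28 - 73)*(-149) = -45*(-149) = 6705)
t² = 6705² = 44957025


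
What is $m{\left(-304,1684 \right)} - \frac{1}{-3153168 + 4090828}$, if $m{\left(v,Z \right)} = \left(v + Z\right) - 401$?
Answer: $\frac{917969139}{937660} \approx 979.0$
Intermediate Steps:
$m{\left(v,Z \right)} = -401 + Z + v$ ($m{\left(v,Z \right)} = \left(Z + v\right) - 401 = -401 + Z + v$)
$m{\left(-304,1684 \right)} - \frac{1}{-3153168 + 4090828} = \left(-401 + 1684 - 304\right) - \frac{1}{-3153168 + 4090828} = 979 - \frac{1}{937660} = \frac{917969139}{937660}$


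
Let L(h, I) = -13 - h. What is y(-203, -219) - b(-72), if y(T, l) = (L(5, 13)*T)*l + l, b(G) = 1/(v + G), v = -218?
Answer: -232129049/290 ≈ -8.0045e+5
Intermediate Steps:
b(G) = 1/(-218 + G)
y(T, l) = l - 18*T*l (y(T, l) = ((-13 - 1*5)*T)*l + l = ((-13 - 5)*T)*l + l = (-18*T)*l + l = -18*T*l + l = l - 18*T*l)
y(-203, -219) - b(-72) = -219*(1 - 18*(-203)) - 1/(-218 - 72) = -219*(1 + 3654) - 1/(-290) = -219*3655 - 1*(-1/290) = -800445 + 1/290 = -232129049/290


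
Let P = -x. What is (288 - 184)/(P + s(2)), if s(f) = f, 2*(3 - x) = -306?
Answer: -52/77 ≈ -0.67532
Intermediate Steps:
x = 156 (x = 3 - ½*(-306) = 3 + 153 = 156)
P = -156 (P = -1*156 = -156)
(288 - 184)/(P + s(2)) = (288 - 184)/(-156 + 2) = 104/(-154) = 104*(-1/154) = -52/77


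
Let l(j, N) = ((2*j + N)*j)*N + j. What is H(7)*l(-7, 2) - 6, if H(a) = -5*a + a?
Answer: -4514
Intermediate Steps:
l(j, N) = j + N*j*(N + 2*j) (l(j, N) = ((N + 2*j)*j)*N + j = (j*(N + 2*j))*N + j = N*j*(N + 2*j) + j = j + N*j*(N + 2*j))
H(a) = -4*a
H(7)*l(-7, 2) - 6 = (-4*7)*(-7*(1 + 2² + 2*2*(-7))) - 6 = -(-196)*(1 + 4 - 28) - 6 = -(-196)*(-23) - 6 = -28*161 - 6 = -4508 - 6 = -4514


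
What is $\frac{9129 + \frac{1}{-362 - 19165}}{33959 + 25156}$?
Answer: $\frac{178261982}{1154338605} \approx 0.15443$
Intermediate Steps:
$\frac{9129 + \frac{1}{-362 - 19165}}{33959 + 25156} = \frac{9129 + \frac{1}{-362 - 19165}}{59115} = \left(9129 + \frac{1}{-19527}\right) \frac{1}{59115} = \left(9129 - \frac{1}{19527}\right) \frac{1}{59115} = \frac{178261982}{19527} \cdot \frac{1}{59115} = \frac{178261982}{1154338605}$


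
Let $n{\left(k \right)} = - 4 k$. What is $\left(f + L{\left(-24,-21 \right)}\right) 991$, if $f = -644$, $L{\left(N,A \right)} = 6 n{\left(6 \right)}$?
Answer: $-780908$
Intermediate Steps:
$L{\left(N,A \right)} = -144$ ($L{\left(N,A \right)} = 6 \left(\left(-4\right) 6\right) = 6 \left(-24\right) = -144$)
$\left(f + L{\left(-24,-21 \right)}\right) 991 = \left(-644 - 144\right) 991 = \left(-788\right) 991 = -780908$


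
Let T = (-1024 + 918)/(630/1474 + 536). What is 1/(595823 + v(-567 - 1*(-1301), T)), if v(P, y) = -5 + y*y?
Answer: 156299250409/93125912883236446 ≈ 1.6784e-6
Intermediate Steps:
T = -78122/395347 (T = -106/(630*(1/1474) + 536) = -106/(315/737 + 536) = -106/395347/737 = -106*737/395347 = -78122/395347 ≈ -0.19760)
v(P, y) = -5 + y²
1/(595823 + v(-567 - 1*(-1301), T)) = 1/(595823 + (-5 + (-78122/395347)²)) = 1/(595823 + (-5 + 6103046884/156299250409)) = 1/(595823 - 775393205161/156299250409) = 1/(93125912883236446/156299250409) = 156299250409/93125912883236446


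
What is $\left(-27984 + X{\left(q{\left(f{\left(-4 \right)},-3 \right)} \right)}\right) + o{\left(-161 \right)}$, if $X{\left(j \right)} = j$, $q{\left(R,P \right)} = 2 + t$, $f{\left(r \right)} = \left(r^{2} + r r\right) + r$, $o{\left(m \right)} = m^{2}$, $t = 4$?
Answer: $-2057$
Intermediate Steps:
$f{\left(r \right)} = r + 2 r^{2}$ ($f{\left(r \right)} = \left(r^{2} + r^{2}\right) + r = 2 r^{2} + r = r + 2 r^{2}$)
$q{\left(R,P \right)} = 6$ ($q{\left(R,P \right)} = 2 + 4 = 6$)
$\left(-27984 + X{\left(q{\left(f{\left(-4 \right)},-3 \right)} \right)}\right) + o{\left(-161 \right)} = \left(-27984 + 6\right) + \left(-161\right)^{2} = -27978 + 25921 = -2057$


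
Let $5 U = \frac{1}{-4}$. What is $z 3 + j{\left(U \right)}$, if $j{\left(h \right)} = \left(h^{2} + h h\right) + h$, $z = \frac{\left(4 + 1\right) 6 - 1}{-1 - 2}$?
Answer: $- \frac{5809}{200} \approx -29.045$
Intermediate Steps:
$U = - \frac{1}{20}$ ($U = \frac{1}{5 \left(-4\right)} = \frac{1}{5} \left(- \frac{1}{4}\right) = - \frac{1}{20} \approx -0.05$)
$z = - \frac{29}{3}$ ($z = \frac{5 \cdot 6 - 1}{-3} = \left(30 - 1\right) \left(- \frac{1}{3}\right) = 29 \left(- \frac{1}{3}\right) = - \frac{29}{3} \approx -9.6667$)
$j{\left(h \right)} = h + 2 h^{2}$ ($j{\left(h \right)} = \left(h^{2} + h^{2}\right) + h = 2 h^{2} + h = h + 2 h^{2}$)
$z 3 + j{\left(U \right)} = \left(- \frac{29}{3}\right) 3 - \frac{1 + 2 \left(- \frac{1}{20}\right)}{20} = -29 - \frac{1 - \frac{1}{10}}{20} = -29 - \frac{9}{200} = - \frac{5809}{200}$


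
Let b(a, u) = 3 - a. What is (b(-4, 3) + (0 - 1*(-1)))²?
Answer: 64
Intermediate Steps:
(b(-4, 3) + (0 - 1*(-1)))² = ((3 - 1*(-4)) + (0 - 1*(-1)))² = ((3 + 4) + (0 + 1))² = (7 + 1)² = 8² = 64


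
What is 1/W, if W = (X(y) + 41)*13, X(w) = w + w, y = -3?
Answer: 1/455 ≈ 0.0021978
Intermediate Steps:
X(w) = 2*w
W = 455 (W = (2*(-3) + 41)*13 = (-6 + 41)*13 = 35*13 = 455)
1/W = 1/455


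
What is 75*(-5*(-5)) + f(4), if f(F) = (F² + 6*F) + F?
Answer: 1919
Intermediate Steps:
f(F) = F² + 7*F
75*(-5*(-5)) + f(4) = 75*(-5*(-5)) + 4*(7 + 4) = 75*25 + 4*11 = 1875 + 44 = 1919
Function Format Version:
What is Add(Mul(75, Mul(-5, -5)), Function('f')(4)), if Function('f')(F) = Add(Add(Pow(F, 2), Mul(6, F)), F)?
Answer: 1919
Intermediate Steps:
Function('f')(F) = Add(Pow(F, 2), Mul(7, F))
Add(Mul(75, Mul(-5, -5)), Function('f')(4)) = Add(Mul(75, Mul(-5, -5)), Mul(4, Add(7, 4))) = Add(Mul(75, 25), Mul(4, 11)) = Add(1875, 44) = 1919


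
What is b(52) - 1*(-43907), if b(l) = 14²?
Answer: 44103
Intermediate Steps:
b(l) = 196
b(52) - 1*(-43907) = 196 - 1*(-43907) = 196 + 43907 = 44103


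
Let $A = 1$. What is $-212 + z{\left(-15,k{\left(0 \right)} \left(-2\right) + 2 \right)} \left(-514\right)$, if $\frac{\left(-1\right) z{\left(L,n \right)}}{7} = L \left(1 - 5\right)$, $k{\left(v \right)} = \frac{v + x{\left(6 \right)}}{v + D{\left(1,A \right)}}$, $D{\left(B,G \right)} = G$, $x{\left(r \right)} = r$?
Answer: $215668$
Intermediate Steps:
$k{\left(v \right)} = \frac{6 + v}{1 + v}$ ($k{\left(v \right)} = \frac{v + 6}{v + 1} = \frac{6 + v}{1 + v}$)
$z{\left(L,n \right)} = 28 L$ ($z{\left(L,n \right)} = - 7 L \left(1 - 5\right) = - 7 L \left(-4\right) = - 7 \left(- 4 L\right) = 28 L$)
$-212 + z{\left(-15,k{\left(0 \right)} \left(-2\right) + 2 \right)} \left(-514\right) = -212 + 28 \left(-15\right) \left(-514\right) = -212 - -215880 = -212 + 215880 = 215668$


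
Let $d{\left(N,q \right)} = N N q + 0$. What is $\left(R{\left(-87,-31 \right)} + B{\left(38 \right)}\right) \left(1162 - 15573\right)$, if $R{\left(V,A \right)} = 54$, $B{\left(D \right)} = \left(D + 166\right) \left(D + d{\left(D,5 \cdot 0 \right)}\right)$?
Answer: $-112492266$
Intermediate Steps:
$d{\left(N,q \right)} = q N^{2}$ ($d{\left(N,q \right)} = N^{2} q + 0 = q N^{2} + 0 = q N^{2}$)
$B{\left(D \right)} = D \left(166 + D\right)$ ($B{\left(D \right)} = \left(D + 166\right) \left(D + 5 \cdot 0 D^{2}\right) = \left(166 + D\right) \left(D + 0 D^{2}\right) = \left(166 + D\right) \left(D + 0\right) = \left(166 + D\right) D = D \left(166 + D\right)$)
$\left(R{\left(-87,-31 \right)} + B{\left(38 \right)}\right) \left(1162 - 15573\right) = \left(54 + 38 \left(166 + 38\right)\right) \left(1162 - 15573\right) = \left(54 + 38 \cdot 204\right) \left(-14411\right) = \left(54 + 7752\right) \left(-14411\right) = 7806 \left(-14411\right) = -112492266$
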